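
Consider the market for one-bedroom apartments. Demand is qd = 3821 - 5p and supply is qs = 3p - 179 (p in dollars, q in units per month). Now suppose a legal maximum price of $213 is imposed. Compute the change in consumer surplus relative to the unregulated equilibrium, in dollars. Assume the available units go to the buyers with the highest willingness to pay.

57887.9

In a free market, 3821 - 5p = 3p - 179 gives the equilibrium p* = 500, q* = 1321.
Because the ceiling (213) lies below the market-clearing price, it is binding.
At p = 213: qd = 3821 - 5·213 = 2756 and qs = 3·213 - 179 = 460.
Consumer surplus without the control is ½ · (764.2 - 500) · 1321 = 174504.1.
With the ceiling, 460 units are sold at 213 (assume they go to the highest-value buyers). The demand price at q = 460 is 672.2, so CS = ½ · [(764.2 - 213) + (672.2 - 213)] · 460 = 232392.
Change in consumer surplus = 232392 - 174504.1 = 57887.9.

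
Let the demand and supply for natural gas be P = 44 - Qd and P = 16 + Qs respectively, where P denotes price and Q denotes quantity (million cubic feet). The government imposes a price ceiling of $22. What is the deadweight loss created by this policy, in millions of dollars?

Rearranging demand gives Qd = 44 - P; rearranging supply gives Qs = P - 16. Without the control the market clears where 44 - P = P - 16, i.e. P* = 30 and Q* = 14.
The ceiling of 22 is below the equilibrium price 30, so it binds.
At P = 22: Qd = 44 - 22 = 22 and Qs = 22 - 16 = 6.
Quantity traded falls to 6. At Q = 6 the demand price is 44 - 6 = 38 and the supply price is 16 + 6 = 22.
Deadweight loss = ½ · (38 - 22) · (14 - 6) = ½ · 16 · 8 = 64.

64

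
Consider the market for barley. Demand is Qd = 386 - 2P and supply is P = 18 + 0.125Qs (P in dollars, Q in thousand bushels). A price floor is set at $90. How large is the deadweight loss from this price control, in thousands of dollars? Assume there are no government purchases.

1711.25

Rearranging supply gives Qs = 8P - 144. In a free market, 386 - 2P = 8P - 144 gives the equilibrium P* = 53, Q* = 280.
Since 90 > 53, the floor is binding.
At P = 90: Qd = 386 - 2·90 = 206 and Qs = 8·90 - 144 = 576.
Quantity traded falls to 206. At Q = 206 the demand price is (386 - 206)/2 = 90 and the supply price is (144 + 206)/8 = 43.75.
Deadweight loss = ½ · (90 - 43.75) · (280 - 206) = ½ · 46.25 · 74 = 1711.25.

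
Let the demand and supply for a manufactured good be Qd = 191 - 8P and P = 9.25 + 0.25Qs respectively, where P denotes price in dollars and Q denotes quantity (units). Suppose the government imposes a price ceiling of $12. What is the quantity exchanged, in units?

11

Rearranging supply gives Qs = 4P - 37. Setting quantity demanded equal to quantity supplied, 191 - 8P = 4P - 37, gives P* = 19 and Q* = 39.
The ceiling of 12 is below the equilibrium price 19, so it binds.
At P = 12: Qd = 191 - 8·12 = 95 and Qs = 4·12 - 37 = 11.
The quantity actually transacted is the short side, supply: 11.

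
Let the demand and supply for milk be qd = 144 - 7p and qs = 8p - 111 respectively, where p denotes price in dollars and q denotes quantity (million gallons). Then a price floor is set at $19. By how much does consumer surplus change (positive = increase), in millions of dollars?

Without the control the market clears where 144 - 7p = 8p - 111, i.e. p* = 17 and q* = 25.
Since 19 > 17, the floor is binding.
At p = 19: qd = 144 - 7·19 = 11 and qs = 8·19 - 111 = 41.
Consumer surplus without the control is ½ · (144/7 - 17) · 25 = 625/14.
With the floor, consumers buy 11 units at 19, so CS = ½ · (144/7 - 19) · 11 = 121/14.
Change in consumer surplus = 121/14 - 625/14 = -36.

-36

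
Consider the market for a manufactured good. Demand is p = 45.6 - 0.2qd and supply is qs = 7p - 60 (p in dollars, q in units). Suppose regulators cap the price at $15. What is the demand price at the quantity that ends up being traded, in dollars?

Rearranging demand gives qd = 228 - 5p. Setting quantity demanded equal to quantity supplied, 228 - 5p = 7p - 60, gives p* = 24 and q* = 108.
The ceiling of 15 is below the equilibrium price 24, so it binds.
At p = 15: qd = 228 - 5·15 = 153 and qs = 7·15 - 60 = 45.
Only 45 units reach the market. On the demand curve, the marginal buyer's willingness to pay at q = 45 is (228 - 45)/5 = 36.6.

36.6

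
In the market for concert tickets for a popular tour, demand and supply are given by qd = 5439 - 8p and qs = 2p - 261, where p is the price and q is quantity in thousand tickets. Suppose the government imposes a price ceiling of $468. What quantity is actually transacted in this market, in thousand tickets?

675

Setting quantity demanded equal to quantity supplied, 5439 - 8p = 2p - 261, gives p* = 570 and q* = 879.
Because the ceiling (468) lies below the market-clearing price, it is binding.
At p = 468: qd = 5439 - 8·468 = 1695 and qs = 2·468 - 261 = 675.
The quantity actually transacted is the short side, supply: 675.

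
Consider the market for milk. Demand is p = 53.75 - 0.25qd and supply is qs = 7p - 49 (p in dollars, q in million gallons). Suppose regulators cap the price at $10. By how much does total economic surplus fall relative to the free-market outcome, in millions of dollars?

1886.5

Rearranging demand gives qd = 215 - 4p. Setting quantity demanded equal to quantity supplied, 215 - 4p = 7p - 49, gives p* = 24 and q* = 119.
Since 10 < 24, the ceiling is binding.
At p = 10: qd = 215 - 4·10 = 175 and qs = 7·10 - 49 = 21.
Quantity traded falls to 21. At q = 21 the demand price is (215 - 21)/4 = 48.5 and the supply price is (49 + 21)/7 = 10.
Deadweight loss = ½ · (48.5 - 10) · (119 - 21) = ½ · 38.5 · 98 = 1886.5.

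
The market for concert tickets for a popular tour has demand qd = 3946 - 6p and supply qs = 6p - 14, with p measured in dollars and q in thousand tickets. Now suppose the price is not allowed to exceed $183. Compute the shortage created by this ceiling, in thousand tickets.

Without the control the market clears where 3946 - 6p = 6p - 14, i.e. p* = 330 and q* = 1966.
Because the ceiling (183) lies below the market-clearing price, it is binding.
At p = 183: qd = 3946 - 6·183 = 2848 and qs = 6·183 - 14 = 1084.
Shortage = qd - qs = 2848 - 1084 = 1764.

1764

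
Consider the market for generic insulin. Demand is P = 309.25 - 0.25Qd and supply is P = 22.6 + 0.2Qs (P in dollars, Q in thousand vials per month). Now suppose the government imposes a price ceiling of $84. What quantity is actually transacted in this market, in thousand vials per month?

307

Rearranging demand gives Qd = 1237 - 4P; rearranging supply gives Qs = 5P - 113. Equilibrium: 1237 - 4P = 5P - 113, so 1350 = 9P and P* = 150, Q* = 637.
Since 84 < 150, the ceiling is binding.
At P = 84: Qd = 1237 - 4·84 = 901 and Qs = 5·84 - 113 = 307.
The quantity actually transacted is the short side, supply: 307.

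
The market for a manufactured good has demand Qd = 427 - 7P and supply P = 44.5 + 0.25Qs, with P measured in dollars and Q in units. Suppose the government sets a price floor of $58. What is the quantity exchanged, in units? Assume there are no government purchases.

21

Rearranging supply gives Qs = 4P - 178. Setting quantity demanded equal to quantity supplied, 427 - 7P = 4P - 178, gives P* = 55 and Q* = 42.
Since 58 > 55, the floor is binding.
At P = 58: Qd = 427 - 7·58 = 21 and Qs = 4·58 - 178 = 54.
The quantity actually transacted is the short side, demand: 21.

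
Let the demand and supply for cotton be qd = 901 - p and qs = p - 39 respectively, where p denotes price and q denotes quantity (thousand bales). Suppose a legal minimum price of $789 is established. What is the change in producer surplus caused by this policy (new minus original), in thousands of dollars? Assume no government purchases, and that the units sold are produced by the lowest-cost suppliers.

In a free market, 901 - p = p - 39 gives the equilibrium p* = 470, q* = 431.
Because the floor (789) lies above the market-clearing price, it is binding.
At p = 789: qd = 901 - 789 = 112 and qs = 789 - 39 = 750.
Producer surplus without the control is ½ · (470 - 39) · 431 = 92880.5.
With the floor, 112 units are sold at 789. The supply price at q = 112 is 151, so PS = ½ · [(789 - 39) + (789 - 151)] · 112 = 77728.
Change in producer surplus = 77728 - 92880.5 = -15152.5.

-15152.5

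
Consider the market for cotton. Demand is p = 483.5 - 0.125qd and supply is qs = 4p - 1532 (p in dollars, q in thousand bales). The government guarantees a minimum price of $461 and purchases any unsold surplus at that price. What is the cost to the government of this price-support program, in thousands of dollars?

Rearranging demand gives qd = 3868 - 8p. Equilibrium: 3868 - 8p = 4p - 1532, so 5400 = 12p and p* = 450, q* = 268.
The floor of 461 is above the equilibrium price 450, so it binds.
At p = 461: qd = 3868 - 8·461 = 180 and qs = 4·461 - 1532 = 312.
Surplus = qs - qd = 132.
Government expenditure = surplus × support price = 132 × 461 = 60852.

60852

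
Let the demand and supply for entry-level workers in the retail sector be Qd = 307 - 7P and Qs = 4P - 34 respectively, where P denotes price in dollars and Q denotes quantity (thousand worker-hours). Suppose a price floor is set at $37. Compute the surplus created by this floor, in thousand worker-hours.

66

Equilibrium: 307 - 7P = 4P - 34, so 341 = 11P and P* = 31, Q* = 90.
The floor of 37 is above the equilibrium price 31, so it binds.
At P = 37: Qd = 307 - 7·37 = 48 and Qs = 4·37 - 34 = 114.
Surplus = Qs - Qd = 114 - 48 = 66.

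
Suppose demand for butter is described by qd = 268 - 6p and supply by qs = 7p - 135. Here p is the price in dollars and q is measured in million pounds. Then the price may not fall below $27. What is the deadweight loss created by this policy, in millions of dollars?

Equilibrium: 268 - 6p = 7p - 135, so 403 = 13p and p* = 31, q* = 82.
The floor of 27 is below the equilibrium price 31, so it is not binding; the market clears at p* = 31, q* = 82.
Since the control does not bind, no trades are prevented and deadweight loss is zero.

0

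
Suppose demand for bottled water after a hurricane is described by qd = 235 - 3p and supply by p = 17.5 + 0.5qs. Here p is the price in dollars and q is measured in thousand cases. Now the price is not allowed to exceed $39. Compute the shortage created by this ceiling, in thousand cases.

75

Rearranging supply gives qs = 2p - 35. Without the control the market clears where 235 - 3p = 2p - 35, i.e. p* = 54 and q* = 73.
Because the ceiling (39) lies below the market-clearing price, it is binding.
At p = 39: qd = 235 - 3·39 = 118 and qs = 2·39 - 35 = 43.
Shortage = qd - qs = 118 - 43 = 75.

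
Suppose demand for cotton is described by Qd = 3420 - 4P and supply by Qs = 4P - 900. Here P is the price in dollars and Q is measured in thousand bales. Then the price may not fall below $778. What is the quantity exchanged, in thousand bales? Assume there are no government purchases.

308

Without the control the market clears where 3420 - 4P = 4P - 900, i.e. P* = 540 and Q* = 1260.
Since 778 > 540, the floor is binding.
At P = 778: Qd = 3420 - 4·778 = 308 and Qs = 4·778 - 900 = 2212.
The quantity actually transacted is the short side, demand: 308.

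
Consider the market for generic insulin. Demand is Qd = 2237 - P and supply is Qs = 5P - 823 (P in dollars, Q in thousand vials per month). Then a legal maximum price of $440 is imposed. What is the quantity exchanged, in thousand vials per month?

In a free market, 2237 - P = 5P - 823 gives the equilibrium P* = 510, Q* = 1727.
Since 440 < 510, the ceiling is binding.
At P = 440: Qd = 2237 - 440 = 1797 and Qs = 5·440 - 823 = 1377.
The quantity actually transacted is the short side, supply: 1377.

1377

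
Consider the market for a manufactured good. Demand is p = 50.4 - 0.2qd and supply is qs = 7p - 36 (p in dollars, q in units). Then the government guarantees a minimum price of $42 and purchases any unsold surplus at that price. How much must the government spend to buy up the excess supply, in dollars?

9072

Rearranging demand gives qd = 252 - 5p. Without the control the market clears where 252 - 5p = 7p - 36, i.e. p* = 24 and q* = 132.
The floor of 42 is above the equilibrium price 24, so it binds.
At p = 42: qd = 252 - 5·42 = 42 and qs = 7·42 - 36 = 258.
Surplus = qs - qd = 216.
Government expenditure = surplus × support price = 216 × 42 = 9072.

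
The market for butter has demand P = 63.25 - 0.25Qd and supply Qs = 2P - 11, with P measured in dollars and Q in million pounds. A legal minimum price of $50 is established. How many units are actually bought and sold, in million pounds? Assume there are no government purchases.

Rearranging demand gives Qd = 253 - 4P. Setting quantity demanded equal to quantity supplied, 253 - 4P = 2P - 11, gives P* = 44 and Q* = 77.
Since 50 > 44, the floor is binding.
At P = 50: Qd = 253 - 4·50 = 53 and Qs = 2·50 - 11 = 89.
The quantity actually transacted is the short side, demand: 53.

53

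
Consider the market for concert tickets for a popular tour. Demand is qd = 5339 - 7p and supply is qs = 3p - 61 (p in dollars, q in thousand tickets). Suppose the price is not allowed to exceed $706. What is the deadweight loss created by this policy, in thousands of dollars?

Without the control the market clears where 5339 - 7p = 3p - 61, i.e. p* = 540 and q* = 1559.
Since 706 is above p* = 540, the ceiling does not bind and the free-market outcome prevails.
Since the control does not bind, no trades are prevented and deadweight loss is zero.

0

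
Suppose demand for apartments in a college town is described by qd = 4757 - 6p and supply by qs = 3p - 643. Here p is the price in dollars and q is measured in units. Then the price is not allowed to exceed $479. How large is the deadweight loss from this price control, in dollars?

32942.25

Equilibrium: 4757 - 6p = 3p - 643, so 5400 = 9p and p* = 600, q* = 1157.
The ceiling of 479 is below the equilibrium price 600, so it binds.
At p = 479: qd = 4757 - 6·479 = 1883 and qs = 3·479 - 643 = 794.
Quantity traded falls to 794. At q = 794 the demand price is (4757 - 794)/6 = 660.5 and the supply price is (643 + 794)/3 = 479.
Deadweight loss = ½ · (660.5 - 479) · (1157 - 794) = ½ · 181.5 · 363 = 32942.25.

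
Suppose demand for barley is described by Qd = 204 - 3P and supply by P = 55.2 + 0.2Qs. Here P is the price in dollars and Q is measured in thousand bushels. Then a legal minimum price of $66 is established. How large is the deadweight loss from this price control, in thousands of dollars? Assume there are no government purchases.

86.4

Rearranging supply gives Qs = 5P - 276. Equilibrium: 204 - 3P = 5P - 276, so 480 = 8P and P* = 60, Q* = 24.
Because the floor (66) lies above the market-clearing price, it is binding.
At P = 66: Qd = 204 - 3·66 = 6 and Qs = 5·66 - 276 = 54.
Quantity traded falls to 6. At Q = 6 the demand price is (204 - 6)/3 = 66 and the supply price is (276 + 6)/5 = 56.4.
Deadweight loss = ½ · (66 - 56.4) · (24 - 6) = ½ · 9.6 · 18 = 86.4.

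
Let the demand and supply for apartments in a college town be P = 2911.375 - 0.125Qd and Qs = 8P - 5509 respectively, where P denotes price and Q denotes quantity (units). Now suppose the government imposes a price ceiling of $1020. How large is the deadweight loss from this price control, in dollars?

4867200

Rearranging demand gives Qd = 23291 - 8P. Setting quantity demanded equal to quantity supplied, 23291 - 8P = 8P - 5509, gives P* = 1800 and Q* = 8891.
Since 1020 < 1800, the ceiling is binding.
At P = 1020: Qd = 23291 - 8·1020 = 15131 and Qs = 8·1020 - 5509 = 2651.
Quantity traded falls to 2651. At Q = 2651 the demand price is (23291 - 2651)/8 = 2580 and the supply price is (5509 + 2651)/8 = 1020.
Deadweight loss = ½ · (2580 - 1020) · (8891 - 2651) = ½ · 1560 · 6240 = 4867200.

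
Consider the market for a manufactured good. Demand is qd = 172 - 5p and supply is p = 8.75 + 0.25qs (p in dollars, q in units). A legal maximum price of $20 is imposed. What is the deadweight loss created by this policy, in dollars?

Rearranging supply gives qs = 4p - 35. Setting quantity demanded equal to quantity supplied, 172 - 5p = 4p - 35, gives p* = 23 and q* = 57.
The ceiling of 20 is below the equilibrium price 23, so it binds.
At p = 20: qd = 172 - 5·20 = 72 and qs = 4·20 - 35 = 45.
Quantity traded falls to 45. At q = 45 the demand price is (172 - 45)/5 = 25.4 and the supply price is (35 + 45)/4 = 20.
Deadweight loss = ½ · (25.4 - 20) · (57 - 45) = ½ · 5.4 · 12 = 32.4.

32.4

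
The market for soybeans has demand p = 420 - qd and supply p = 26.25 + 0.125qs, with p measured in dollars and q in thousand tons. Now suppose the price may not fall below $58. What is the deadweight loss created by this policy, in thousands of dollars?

0

Rearranging demand gives qd = 420 - p; rearranging supply gives qs = 8p - 210. Equilibrium: 420 - p = 8p - 210, so 630 = 9p and p* = 70, q* = 350.
Since 58 is below p* = 70, the floor does not bind and the free-market outcome prevails.
Since the control does not bind, no trades are prevented and deadweight loss is zero.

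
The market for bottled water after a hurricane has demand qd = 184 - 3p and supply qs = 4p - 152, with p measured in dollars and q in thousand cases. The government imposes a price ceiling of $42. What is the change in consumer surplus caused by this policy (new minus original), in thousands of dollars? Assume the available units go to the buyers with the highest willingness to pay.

0

Without the control the market clears where 184 - 3p = 4p - 152, i.e. p* = 48 and q* = 40.
The ceiling of 42 is below the equilibrium price 48, so it binds.
At p = 42: qd = 184 - 3·42 = 58 and qs = 4·42 - 152 = 16.
Consumer surplus without the control is ½ · (184/3 - 48) · 40 = 800/3.
With the ceiling, 16 units are sold at 42 (assume they go to the highest-value buyers). The demand price at q = 16 is 56, so CS = ½ · [(184/3 - 42) + (56 - 42)] · 16 = 800/3.
Change in consumer surplus = 800/3 - 800/3 = 0.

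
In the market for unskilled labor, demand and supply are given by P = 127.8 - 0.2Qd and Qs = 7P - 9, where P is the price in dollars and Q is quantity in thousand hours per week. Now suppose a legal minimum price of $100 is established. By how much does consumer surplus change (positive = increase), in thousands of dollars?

Rearranging demand gives Qd = 639 - 5P. In a free market, 639 - 5P = 7P - 9 gives the equilibrium P* = 54, Q* = 369.
Because the floor (100) lies above the market-clearing price, it is binding.
At P = 100: Qd = 639 - 5·100 = 139 and Qs = 7·100 - 9 = 691.
Consumer surplus without the control is ½ · (127.8 - 54) · 369 = 13616.1.
With the floor, consumers buy 139 units at 100, so CS = ½ · (127.8 - 100) · 139 = 1932.1.
Change in consumer surplus = 1932.1 - 13616.1 = -11684.

-11684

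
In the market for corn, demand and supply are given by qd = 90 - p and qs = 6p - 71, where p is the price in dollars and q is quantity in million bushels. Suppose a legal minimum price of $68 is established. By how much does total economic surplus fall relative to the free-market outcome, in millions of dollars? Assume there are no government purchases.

1181.25

Equilibrium: 90 - p = 6p - 71, so 161 = 7p and p* = 23, q* = 67.
Since 68 > 23, the floor is binding.
At p = 68: qd = 90 - 68 = 22 and qs = 6·68 - 71 = 337.
Quantity traded falls to 22. At q = 22 the demand price is 90 - 22 = 68 and the supply price is (71 + 22)/6 = 15.5.
Deadweight loss = ½ · (68 - 15.5) · (67 - 22) = ½ · 52.5 · 45 = 1181.25.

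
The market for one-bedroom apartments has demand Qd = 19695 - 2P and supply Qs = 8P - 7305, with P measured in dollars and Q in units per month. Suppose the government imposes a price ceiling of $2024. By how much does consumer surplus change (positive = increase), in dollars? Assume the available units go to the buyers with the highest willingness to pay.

-1304004

Setting quantity demanded equal to quantity supplied, 19695 - 2P = 8P - 7305, gives P* = 2700 and Q* = 14295.
Because the ceiling (2024) lies below the market-clearing price, it is binding.
At P = 2024: Qd = 19695 - 2·2024 = 15647 and Qs = 8·2024 - 7305 = 8887.
Consumer surplus without the control is ½ · (9847.5 - 2700) · 14295 = 51086756.25.
With the ceiling, 8887 units are sold at 2024 (assume they go to the highest-value buyers). The demand price at Q = 8887 is 5404, so CS = ½ · [(9847.5 - 2024) + (5404 - 2024)] · 8887 = 49782752.25.
Change in consumer surplus = 49782752.25 - 51086756.25 = -1304004.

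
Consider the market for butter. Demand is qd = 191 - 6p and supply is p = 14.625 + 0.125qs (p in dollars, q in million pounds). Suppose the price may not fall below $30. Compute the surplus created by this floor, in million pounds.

112

Rearranging supply gives qs = 8p - 117. In a free market, 191 - 6p = 8p - 117 gives the equilibrium p* = 22, q* = 59.
Since 30 > 22, the floor is binding.
At p = 30: qd = 191 - 6·30 = 11 and qs = 8·30 - 117 = 123.
Surplus = qs - qd = 123 - 11 = 112.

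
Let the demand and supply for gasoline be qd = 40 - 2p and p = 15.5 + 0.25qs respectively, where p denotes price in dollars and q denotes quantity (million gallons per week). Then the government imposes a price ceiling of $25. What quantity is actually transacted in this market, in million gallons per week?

Rearranging supply gives qs = 4p - 62. Equilibrium: 40 - 2p = 4p - 62, so 102 = 6p and p* = 17, q* = 6.
Since 25 is above p* = 17, the ceiling does not bind and the free-market outcome prevails.

6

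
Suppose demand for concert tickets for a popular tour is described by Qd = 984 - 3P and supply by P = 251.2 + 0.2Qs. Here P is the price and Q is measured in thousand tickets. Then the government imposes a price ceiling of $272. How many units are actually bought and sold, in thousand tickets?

104

Rearranging supply gives Qs = 5P - 1256. Equilibrium: 984 - 3P = 5P - 1256, so 2240 = 8P and P* = 280, Q* = 144.
The ceiling of 272 is below the equilibrium price 280, so it binds.
At P = 272: Qd = 984 - 3·272 = 168 and Qs = 5·272 - 1256 = 104.
The quantity actually transacted is the short side, supply: 104.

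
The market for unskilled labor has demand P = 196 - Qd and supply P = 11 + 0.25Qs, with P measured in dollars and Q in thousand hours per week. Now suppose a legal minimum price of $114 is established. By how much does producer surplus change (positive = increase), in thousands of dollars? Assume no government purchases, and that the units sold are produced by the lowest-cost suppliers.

Rearranging demand gives Qd = 196 - P; rearranging supply gives Qs = 4P - 44. Without the control the market clears where 196 - P = 4P - 44, i.e. P* = 48 and Q* = 148.
The floor of 114 is above the equilibrium price 48, so it binds.
At P = 114: Qd = 196 - 114 = 82 and Qs = 4·114 - 44 = 412.
Producer surplus without the control is ½ · (48 - 11) · 148 = 2738.
With the floor, 82 units are sold at 114. The supply price at Q = 82 is 31.5, so PS = ½ · [(114 - 11) + (114 - 31.5)] · 82 = 7605.5.
Change in producer surplus = 7605.5 - 2738 = 4867.5.

4867.5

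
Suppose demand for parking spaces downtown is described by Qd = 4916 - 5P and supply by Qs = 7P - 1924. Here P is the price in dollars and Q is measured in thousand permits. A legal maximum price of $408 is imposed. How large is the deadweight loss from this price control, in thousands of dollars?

220449.6

Setting quantity demanded equal to quantity supplied, 4916 - 5P = 7P - 1924, gives P* = 570 and Q* = 2066.
Because the ceiling (408) lies below the market-clearing price, it is binding.
At P = 408: Qd = 4916 - 5·408 = 2876 and Qs = 7·408 - 1924 = 932.
Quantity traded falls to 932. At Q = 932 the demand price is (4916 - 932)/5 = 796.8 and the supply price is (1924 + 932)/7 = 408.
Deadweight loss = ½ · (796.8 - 408) · (2066 - 932) = ½ · 388.8 · 1134 = 220449.6.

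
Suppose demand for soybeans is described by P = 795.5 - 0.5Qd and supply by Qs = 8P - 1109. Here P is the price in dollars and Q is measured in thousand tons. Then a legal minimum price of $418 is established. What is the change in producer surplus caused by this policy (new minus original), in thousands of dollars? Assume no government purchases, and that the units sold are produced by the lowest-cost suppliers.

106264

Rearranging demand gives Qd = 1591 - 2P. Equilibrium: 1591 - 2P = 8P - 1109, so 2700 = 10P and P* = 270, Q* = 1051.
Because the floor (418) lies above the market-clearing price, it is binding.
At P = 418: Qd = 1591 - 2·418 = 755 and Qs = 8·418 - 1109 = 2235.
Producer surplus without the control is ½ · (270 - 138.625) · 1051 = 69037.5625.
With the floor, 755 units are sold at 418. The supply price at Q = 755 is 233, so PS = ½ · [(418 - 138.625) + (418 - 233)] · 755 = 175301.5625.
Change in producer surplus = 175301.5625 - 69037.5625 = 106264.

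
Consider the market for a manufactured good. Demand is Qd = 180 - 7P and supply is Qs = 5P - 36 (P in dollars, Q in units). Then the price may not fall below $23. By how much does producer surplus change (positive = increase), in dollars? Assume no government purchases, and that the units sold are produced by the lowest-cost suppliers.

-27.5

Equilibrium: 180 - 7P = 5P - 36, so 216 = 12P and P* = 18, Q* = 54.
Because the floor (23) lies above the market-clearing price, it is binding.
At P = 23: Qd = 180 - 7·23 = 19 and Qs = 5·23 - 36 = 79.
Producer surplus without the control is ½ · (18 - 7.2) · 54 = 291.6.
With the floor, 19 units are sold at 23. The supply price at Q = 19 is 11, so PS = ½ · [(23 - 7.2) + (23 - 11)] · 19 = 264.1.
Change in producer surplus = 264.1 - 291.6 = -27.5.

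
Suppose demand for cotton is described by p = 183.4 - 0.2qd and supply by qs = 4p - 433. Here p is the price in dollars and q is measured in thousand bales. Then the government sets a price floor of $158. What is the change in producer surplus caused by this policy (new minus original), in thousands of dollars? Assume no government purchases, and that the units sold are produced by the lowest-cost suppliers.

816

Rearranging demand gives qd = 917 - 5p. Without the control the market clears where 917 - 5p = 4p - 433, i.e. p* = 150 and q* = 167.
Since 158 > 150, the floor is binding.
At p = 158: qd = 917 - 5·158 = 127 and qs = 4·158 - 433 = 199.
Producer surplus without the control is ½ · (150 - 108.25) · 167 = 3486.125.
With the floor, 127 units are sold at 158. The supply price at q = 127 is 140, so PS = ½ · [(158 - 108.25) + (158 - 140)] · 127 = 4302.125.
Change in producer surplus = 4302.125 - 3486.125 = 816.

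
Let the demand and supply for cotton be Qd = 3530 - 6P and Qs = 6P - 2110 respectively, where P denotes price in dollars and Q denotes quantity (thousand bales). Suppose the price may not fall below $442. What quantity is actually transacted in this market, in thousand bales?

Setting quantity demanded equal to quantity supplied, 3530 - 6P = 6P - 2110, gives P* = 470 and Q* = 710.
Since 442 is below P* = 470, the floor does not bind and the free-market outcome prevails.

710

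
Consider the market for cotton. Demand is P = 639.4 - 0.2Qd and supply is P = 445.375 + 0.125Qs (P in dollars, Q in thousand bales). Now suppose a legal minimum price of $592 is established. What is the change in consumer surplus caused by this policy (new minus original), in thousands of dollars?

Rearranging demand gives Qd = 3197 - 5P; rearranging supply gives Qs = 8P - 3563. In a free market, 3197 - 5P = 8P - 3563 gives the equilibrium P* = 520, Q* = 597.
Since 592 > 520, the floor is binding.
At P = 592: Qd = 3197 - 5·592 = 237 and Qs = 8·592 - 3563 = 1173.
Consumer surplus without the control is ½ · (639.4 - 520) · 597 = 35640.9.
With the floor, consumers buy 237 units at 592, so CS = ½ · (639.4 - 592) · 237 = 5616.9.
Change in consumer surplus = 5616.9 - 35640.9 = -30024.

-30024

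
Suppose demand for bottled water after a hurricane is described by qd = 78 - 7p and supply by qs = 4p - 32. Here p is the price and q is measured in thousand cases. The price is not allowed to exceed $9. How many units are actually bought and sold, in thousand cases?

4

In a free market, 78 - 7p = 4p - 32 gives the equilibrium p* = 10, q* = 8.
Because the ceiling (9) lies below the market-clearing price, it is binding.
At p = 9: qd = 78 - 7·9 = 15 and qs = 4·9 - 32 = 4.
The quantity actually transacted is the short side, supply: 4.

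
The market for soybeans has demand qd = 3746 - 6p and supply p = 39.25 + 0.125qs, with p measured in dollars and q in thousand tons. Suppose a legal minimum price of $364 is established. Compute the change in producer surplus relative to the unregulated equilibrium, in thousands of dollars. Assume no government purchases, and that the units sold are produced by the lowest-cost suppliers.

Rearranging supply gives qs = 8p - 314. Setting quantity demanded equal to quantity supplied, 3746 - 6p = 8p - 314, gives p* = 290 and q* = 2006.
The floor of 364 is above the equilibrium price 290, so it binds.
At p = 364: qd = 3746 - 6·364 = 1562 and qs = 8·364 - 314 = 2598.
Producer surplus without the control is ½ · (290 - 39.25) · 2006 = 251502.25.
With the floor, 1562 units are sold at 364. The supply price at q = 1562 is 234.5, so PS = ½ · [(364 - 39.25) + (364 - 234.5)] · 1562 = 354769.25.
Change in producer surplus = 354769.25 - 251502.25 = 103267.

103267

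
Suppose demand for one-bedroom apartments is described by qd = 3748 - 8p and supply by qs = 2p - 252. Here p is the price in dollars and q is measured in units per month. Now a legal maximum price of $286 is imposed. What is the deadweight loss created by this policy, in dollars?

16245

Setting quantity demanded equal to quantity supplied, 3748 - 8p = 2p - 252, gives p* = 400 and q* = 548.
Because the ceiling (286) lies below the market-clearing price, it is binding.
At p = 286: qd = 3748 - 8·286 = 1460 and qs = 2·286 - 252 = 320.
Quantity traded falls to 320. At q = 320 the demand price is (3748 - 320)/8 = 428.5 and the supply price is (252 + 320)/2 = 286.
Deadweight loss = ½ · (428.5 - 286) · (548 - 320) = ½ · 142.5 · 228 = 16245.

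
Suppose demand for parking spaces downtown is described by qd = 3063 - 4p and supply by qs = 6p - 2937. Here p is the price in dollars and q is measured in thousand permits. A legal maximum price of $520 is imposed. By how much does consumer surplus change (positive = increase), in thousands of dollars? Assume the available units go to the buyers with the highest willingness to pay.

-14160

Equilibrium: 3063 - 4p = 6p - 2937, so 6000 = 10p and p* = 600, q* = 663.
The ceiling of 520 is below the equilibrium price 600, so it binds.
At p = 520: qd = 3063 - 4·520 = 983 and qs = 6·520 - 2937 = 183.
Consumer surplus without the control is ½ · (765.75 - 600) · 663 = 54946.125.
With the ceiling, 183 units are sold at 520 (assume they go to the highest-value buyers). The demand price at q = 183 is 720, so CS = ½ · [(765.75 - 520) + (720 - 520)] · 183 = 40786.125.
Change in consumer surplus = 40786.125 - 54946.125 = -14160.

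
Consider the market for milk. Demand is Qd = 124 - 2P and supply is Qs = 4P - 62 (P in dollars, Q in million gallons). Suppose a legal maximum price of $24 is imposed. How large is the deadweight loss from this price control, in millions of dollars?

294

Equilibrium: 124 - 2P = 4P - 62, so 186 = 6P and P* = 31, Q* = 62.
The ceiling of 24 is below the equilibrium price 31, so it binds.
At P = 24: Qd = 124 - 2·24 = 76 and Qs = 4·24 - 62 = 34.
Quantity traded falls to 34. At Q = 34 the demand price is (124 - 34)/2 = 45 and the supply price is (62 + 34)/4 = 24.
Deadweight loss = ½ · (45 - 24) · (62 - 34) = ½ · 21 · 28 = 294.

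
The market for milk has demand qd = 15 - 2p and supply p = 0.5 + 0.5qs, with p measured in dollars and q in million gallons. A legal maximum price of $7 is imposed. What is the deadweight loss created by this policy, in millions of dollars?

Rearranging supply gives qs = 2p - 1. Setting quantity demanded equal to quantity supplied, 15 - 2p = 2p - 1, gives p* = 4 and q* = 7.
Since 7 is above p* = 4, the ceiling does not bind and the free-market outcome prevails.
Since the control does not bind, no trades are prevented and deadweight loss is zero.

0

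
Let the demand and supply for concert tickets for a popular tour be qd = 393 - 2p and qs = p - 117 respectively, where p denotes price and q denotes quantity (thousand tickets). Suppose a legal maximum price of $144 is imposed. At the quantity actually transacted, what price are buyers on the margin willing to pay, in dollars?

Setting quantity demanded equal to quantity supplied, 393 - 2p = p - 117, gives p* = 170 and q* = 53.
Since 144 < 170, the ceiling is binding.
At p = 144: qd = 393 - 2·144 = 105 and qs = 144 - 117 = 27.
Only 27 units reach the market. On the demand curve, the marginal buyer's willingness to pay at q = 27 is (393 - 27)/2 = 183.

183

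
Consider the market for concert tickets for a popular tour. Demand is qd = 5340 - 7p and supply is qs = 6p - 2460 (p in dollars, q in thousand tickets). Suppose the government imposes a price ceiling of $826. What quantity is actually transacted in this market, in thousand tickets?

Setting quantity demanded equal to quantity supplied, 5340 - 7p = 6p - 2460, gives p* = 600 and q* = 1140.
The ceiling of 826 is above the equilibrium price 600, so it is not binding; the market clears at p* = 600, q* = 1140.

1140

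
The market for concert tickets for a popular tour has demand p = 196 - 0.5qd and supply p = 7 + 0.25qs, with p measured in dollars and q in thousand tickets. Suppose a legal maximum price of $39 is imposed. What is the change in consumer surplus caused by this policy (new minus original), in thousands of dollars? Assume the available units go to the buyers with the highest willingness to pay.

Rearranging demand gives qd = 392 - 2p; rearranging supply gives qs = 4p - 28. Equilibrium: 392 - 2p = 4p - 28, so 420 = 6p and p* = 70, q* = 252.
Because the ceiling (39) lies below the market-clearing price, it is binding.
At p = 39: qd = 392 - 2·39 = 314 and qs = 4·39 - 28 = 128.
Consumer surplus without the control is ½ · (196 - 70) · 252 = 15876.
With the ceiling, 128 units are sold at 39 (assume they go to the highest-value buyers). The demand price at q = 128 is 132, so CS = ½ · [(196 - 39) + (132 - 39)] · 128 = 16000.
Change in consumer surplus = 16000 - 15876 = 124.

124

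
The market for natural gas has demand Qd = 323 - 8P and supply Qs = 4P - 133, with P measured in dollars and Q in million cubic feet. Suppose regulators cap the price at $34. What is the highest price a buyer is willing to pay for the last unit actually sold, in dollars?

In a free market, 323 - 8P = 4P - 133 gives the equilibrium P* = 38, Q* = 19.
Since 34 < 38, the ceiling is binding.
At P = 34: Qd = 323 - 8·34 = 51 and Qs = 4·34 - 133 = 3.
Only 3 units reach the market. On the demand curve, the marginal buyer's willingness to pay at Q = 3 is (323 - 3)/8 = 40.

40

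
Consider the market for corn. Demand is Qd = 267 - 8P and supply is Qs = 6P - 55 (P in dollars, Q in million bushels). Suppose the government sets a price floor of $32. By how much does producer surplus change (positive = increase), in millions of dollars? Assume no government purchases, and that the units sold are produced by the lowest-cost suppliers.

-333

In a free market, 267 - 8P = 6P - 55 gives the equilibrium P* = 23, Q* = 83.
Since 32 > 23, the floor is binding.
At P = 32: Qd = 267 - 8·32 = 11 and Qs = 6·32 - 55 = 137.
Producer surplus without the control is ½ · (23 - 55/6) · 83 = 6889/12.
With the floor, 11 units are sold at 32. The supply price at Q = 11 is 11, so PS = ½ · [(32 - 55/6) + (32 - 11)] · 11 = 2893/12.
Change in producer surplus = 2893/12 - 6889/12 = -333.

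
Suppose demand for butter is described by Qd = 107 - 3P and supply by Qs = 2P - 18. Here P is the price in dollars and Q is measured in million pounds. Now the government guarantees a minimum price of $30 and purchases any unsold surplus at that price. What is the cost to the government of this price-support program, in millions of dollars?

750

Without the control the market clears where 107 - 3P = 2P - 18, i.e. P* = 25 and Q* = 32.
Because the floor (30) lies above the market-clearing price, it is binding.
At P = 30: Qd = 107 - 3·30 = 17 and Qs = 2·30 - 18 = 42.
Surplus = Qs - Qd = 25.
Government expenditure = surplus × support price = 25 × 30 = 750.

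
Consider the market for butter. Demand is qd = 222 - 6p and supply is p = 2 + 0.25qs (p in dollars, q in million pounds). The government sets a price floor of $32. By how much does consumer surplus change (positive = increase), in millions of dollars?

Rearranging supply gives qs = 4p - 8. In a free market, 222 - 6p = 4p - 8 gives the equilibrium p* = 23, q* = 84.
Since 32 > 23, the floor is binding.
At p = 32: qd = 222 - 6·32 = 30 and qs = 4·32 - 8 = 120.
Consumer surplus without the control is ½ · (37 - 23) · 84 = 588.
With the floor, consumers buy 30 units at 32, so CS = ½ · (37 - 32) · 30 = 75.
Change in consumer surplus = 75 - 588 = -513.

-513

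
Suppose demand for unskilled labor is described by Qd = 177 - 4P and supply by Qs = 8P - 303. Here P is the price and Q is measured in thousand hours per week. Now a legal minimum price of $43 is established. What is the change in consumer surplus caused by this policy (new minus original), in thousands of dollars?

-33

Setting quantity demanded equal to quantity supplied, 177 - 4P = 8P - 303, gives P* = 40 and Q* = 17.
Because the floor (43) lies above the market-clearing price, it is binding.
At P = 43: Qd = 177 - 4·43 = 5 and Qs = 8·43 - 303 = 41.
Consumer surplus without the control is ½ · (44.25 - 40) · 17 = 36.125.
With the floor, consumers buy 5 units at 43, so CS = ½ · (44.25 - 43) · 5 = 3.125.
Change in consumer surplus = 3.125 - 36.125 = -33.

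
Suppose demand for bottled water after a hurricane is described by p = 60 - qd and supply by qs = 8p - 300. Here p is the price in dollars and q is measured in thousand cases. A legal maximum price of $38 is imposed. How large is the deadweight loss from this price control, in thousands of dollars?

Rearranging demand gives qd = 60 - p. Without the control the market clears where 60 - p = 8p - 300, i.e. p* = 40 and q* = 20.
Because the ceiling (38) lies below the market-clearing price, it is binding.
At p = 38: qd = 60 - 38 = 22 and qs = 8·38 - 300 = 4.
Quantity traded falls to 4. At q = 4 the demand price is 60 - 4 = 56 and the supply price is (300 + 4)/8 = 38.
Deadweight loss = ½ · (56 - 38) · (20 - 4) = ½ · 18 · 16 = 144.

144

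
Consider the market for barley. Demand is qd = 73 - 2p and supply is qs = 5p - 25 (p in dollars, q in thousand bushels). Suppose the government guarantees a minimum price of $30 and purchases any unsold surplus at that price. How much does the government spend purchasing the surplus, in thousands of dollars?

Equilibrium: 73 - 2p = 5p - 25, so 98 = 7p and p* = 14, q* = 45.
Since 30 > 14, the floor is binding.
At p = 30: qd = 73 - 2·30 = 13 and qs = 5·30 - 25 = 125.
Surplus = qs - qd = 112.
Government expenditure = surplus × support price = 112 × 30 = 3360.

3360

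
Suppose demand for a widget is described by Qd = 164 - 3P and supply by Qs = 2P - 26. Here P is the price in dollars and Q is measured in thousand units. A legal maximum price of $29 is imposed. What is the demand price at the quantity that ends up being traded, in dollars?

44

Setting quantity demanded equal to quantity supplied, 164 - 3P = 2P - 26, gives P* = 38 and Q* = 50.
The ceiling of 29 is below the equilibrium price 38, so it binds.
At P = 29: Qd = 164 - 3·29 = 77 and Qs = 2·29 - 26 = 32.
Only 32 units reach the market. On the demand curve, the marginal buyer's willingness to pay at Q = 32 is (164 - 32)/3 = 44.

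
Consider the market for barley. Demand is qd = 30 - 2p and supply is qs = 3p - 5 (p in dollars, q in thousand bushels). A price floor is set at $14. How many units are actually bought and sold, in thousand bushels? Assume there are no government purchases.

Without the control the market clears where 30 - 2p = 3p - 5, i.e. p* = 7 and q* = 16.
Because the floor (14) lies above the market-clearing price, it is binding.
At p = 14: qd = 30 - 2·14 = 2 and qs = 3·14 - 5 = 37.
The quantity actually transacted is the short side, demand: 2.

2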